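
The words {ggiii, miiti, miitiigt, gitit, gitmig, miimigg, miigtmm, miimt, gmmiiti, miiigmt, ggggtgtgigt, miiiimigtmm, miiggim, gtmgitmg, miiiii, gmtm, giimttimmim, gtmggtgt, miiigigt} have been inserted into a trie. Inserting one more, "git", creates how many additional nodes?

"git" is already a full path in the trie; only an end-marker is added.
No new nodes are needed: 0.

0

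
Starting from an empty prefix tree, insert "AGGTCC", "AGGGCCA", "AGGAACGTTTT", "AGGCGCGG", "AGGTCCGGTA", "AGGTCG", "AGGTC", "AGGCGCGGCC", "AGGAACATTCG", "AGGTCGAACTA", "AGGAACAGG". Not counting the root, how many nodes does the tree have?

42

For each word, the new-node count is its length minus the longest prefix already in the trie:
  "AGGTCC" → 6 new (A, G, G, T, C, C)
  "AGGGCCA" → prefix "AGG" already present; 4 new (G, C, C, A)
  "AGGAACGTTTT" → prefix "AGG" already present; 8 new (A, A, C, G, T, T, T, T)
  "AGGCGCGG" → prefix "AGG" already present; 5 new (C, G, C, G, G)
  "AGGTCCGGTA" → prefix "AGGTCC" already present; 4 new (G, G, T, A)
  "AGGTCG" → prefix "AGGTC" already present; 1 new (G)
  "AGGTC" → prefix "AGGTC" already present; 0 new (none)
  "AGGCGCGGCC" → prefix "AGGCGCGG" already present; 2 new (C, C)
  "AGGAACATTCG" → prefix "AGGAAC" already present; 5 new (A, T, T, C, G)
  "AGGTCGAACTA" → prefix "AGGTCG" already present; 5 new (A, A, C, T, A)
  "AGGAACAGG" → prefix "AGGAACA" already present; 2 new (G, G)
Total nodes = 6 + 4 + 8 + 5 + 4 + 1 + 0 + 2 + 5 + 5 + 2 = 42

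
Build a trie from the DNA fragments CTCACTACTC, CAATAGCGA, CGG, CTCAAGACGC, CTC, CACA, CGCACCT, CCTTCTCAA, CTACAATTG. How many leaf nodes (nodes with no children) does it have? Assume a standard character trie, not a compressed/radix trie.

8

Leaves are exactly the stored words that no other stored word extends.
Those words: "CAATAGCGA", "CACA", "CCTTCTCAA", "CGCACCT", "CGG", "CTACAATTG", "CTCAAGACGC", "CTCACTACTC"
Leaf count: 8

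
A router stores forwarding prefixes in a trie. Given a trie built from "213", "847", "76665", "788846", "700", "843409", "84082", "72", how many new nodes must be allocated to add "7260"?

2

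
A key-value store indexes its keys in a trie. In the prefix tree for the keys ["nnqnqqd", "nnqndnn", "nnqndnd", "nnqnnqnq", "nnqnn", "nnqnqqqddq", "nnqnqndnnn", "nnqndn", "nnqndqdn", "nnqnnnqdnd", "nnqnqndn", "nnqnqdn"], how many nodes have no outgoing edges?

9

Leaves are exactly the stored words that no other stored word extends.
Those words: "nnqndnd", "nnqndnn", "nnqndqdn", "nnqnnnqdnd", "nnqnnqnq", "nnqnqdn", "nnqnqndnnn", "nnqnqqd", "nnqnqqqddq"
Leaf count: 9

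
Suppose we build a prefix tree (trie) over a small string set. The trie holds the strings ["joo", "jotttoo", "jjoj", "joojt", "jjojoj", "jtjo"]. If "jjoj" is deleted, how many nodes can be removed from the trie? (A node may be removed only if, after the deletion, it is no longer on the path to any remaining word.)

A node on "jjoj"'s path can go only if nothing else ends at it or branches off below it.
Every node on "jjoj" is still needed (e.g. by "jjojoj"), so nothing is freed.
Nodes removed: 0

0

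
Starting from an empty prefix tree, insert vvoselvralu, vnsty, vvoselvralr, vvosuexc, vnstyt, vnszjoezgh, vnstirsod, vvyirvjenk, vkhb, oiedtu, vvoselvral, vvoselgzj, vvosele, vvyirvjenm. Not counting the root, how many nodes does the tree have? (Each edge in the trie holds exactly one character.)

Trace insertions, counting only characters that open a new branch:
  "vvoselvralu" → 11 new (v, v, o, s, e, l, v, r, a, l, u)
  "vnsty" → prefix "v" already present; 4 new (n, s, t, y)
  "vvoselvralr" → prefix "vvoselvral" already present; 1 new (r)
  "vvosuexc" → prefix "vvos" already present; 4 new (u, e, x, c)
  "vnstyt" → prefix "vnsty" already present; 1 new (t)
  "vnszjoezgh" → prefix "vns" already present; 7 new (z, j, o, e, z, g, h)
  "vnstirsod" → prefix "vnst" already present; 5 new (i, r, s, o, d)
  "vvyirvjenk" → prefix "vv" already present; 8 new (y, i, r, v, j, e, n, k)
  "vkhb" → prefix "v" already present; 3 new (k, h, b)
  "oiedtu" → 6 new (o, i, e, d, t, u)
  "vvoselvral" → prefix "vvoselvral" already present; 0 new (none)
  "vvoselgzj" → prefix "vvosel" already present; 3 new (g, z, j)
  "vvosele" → prefix "vvosel" already present; 1 new (e)
  "vvyirvjenm" → prefix "vvyirvjen" already present; 1 new (m)
Total nodes = 11 + 4 + 1 + 4 + 1 + 7 + 5 + 8 + 3 + 6 + 0 + 3 + 1 + 1 = 55

55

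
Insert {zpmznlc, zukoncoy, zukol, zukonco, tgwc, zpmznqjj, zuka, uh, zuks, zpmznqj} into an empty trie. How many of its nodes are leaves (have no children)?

8

Leaves are exactly the stored words that no other stored word extends.
Those words: "tgwc", "uh", "zpmznlc", "zpmznqjj", "zuka", "zukol", "zukoncoy", "zuks"
Leaf count: 8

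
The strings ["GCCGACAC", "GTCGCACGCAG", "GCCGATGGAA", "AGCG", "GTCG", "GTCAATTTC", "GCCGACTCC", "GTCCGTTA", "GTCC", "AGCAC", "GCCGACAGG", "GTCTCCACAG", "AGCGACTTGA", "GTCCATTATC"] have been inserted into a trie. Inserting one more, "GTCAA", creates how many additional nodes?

0

Every character of "GTCAA" already lies on an existing path (it is a prefix of some stored word).
No new nodes are needed: 0.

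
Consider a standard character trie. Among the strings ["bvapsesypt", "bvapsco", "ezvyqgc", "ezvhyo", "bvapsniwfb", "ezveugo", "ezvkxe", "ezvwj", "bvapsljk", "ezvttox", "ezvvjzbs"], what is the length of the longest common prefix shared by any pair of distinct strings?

5

Look for the deepest trie node that still has at least two words in its subtree.
e.g. "bvapsco" and "bvapsesypt" share the prefix "bvaps" of length 5; no pair shares a longer one.
Longest shared-prefix length: 5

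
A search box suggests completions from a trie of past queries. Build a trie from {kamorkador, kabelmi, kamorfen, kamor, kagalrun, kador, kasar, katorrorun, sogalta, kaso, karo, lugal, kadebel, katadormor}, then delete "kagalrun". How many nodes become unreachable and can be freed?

Walk "kagalrun" from the leaf back toward the root, removing each node that no remaining word uses.
The suffix "galrun" (6 nodes) is used only by "kagalrun"; the node for "ka" still has the child "m", so pruning stops there.
Nodes removed: 6

6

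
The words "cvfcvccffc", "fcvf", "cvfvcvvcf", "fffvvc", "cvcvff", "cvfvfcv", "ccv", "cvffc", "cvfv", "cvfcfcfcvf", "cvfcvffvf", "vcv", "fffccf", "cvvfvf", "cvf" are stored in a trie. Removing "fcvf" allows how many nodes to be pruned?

A node on "fcvf"'s path can go only if nothing else ends at it or branches off below it.
The suffix "cvf" (3 nodes) is used only by "fcvf"; the node for "f" still has the child "f", so pruning stops there.
Nodes removed: 3

3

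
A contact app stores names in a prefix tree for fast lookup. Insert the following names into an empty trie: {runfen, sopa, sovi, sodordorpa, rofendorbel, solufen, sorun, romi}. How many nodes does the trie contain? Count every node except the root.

40

Trace insertions, counting only characters that open a new branch:
  "runfen" → 6 new (r, u, n, f, e, n)
  "sopa" → 4 new (s, o, p, a)
  "sovi" → prefix "so" already present; 2 new (v, i)
  "sodordorpa" → prefix "so" already present; 8 new (d, o, r, d, o, r, p, a)
  "rofendorbel" → prefix "r" already present; 10 new (o, f, e, n, d, o, r, b, e, l)
  "solufen" → prefix "so" already present; 5 new (l, u, f, e, n)
  "sorun" → prefix "so" already present; 3 new (r, u, n)
  "romi" → prefix "ro" already present; 2 new (m, i)
Total nodes = 6 + 4 + 2 + 8 + 10 + 5 + 3 + 2 = 40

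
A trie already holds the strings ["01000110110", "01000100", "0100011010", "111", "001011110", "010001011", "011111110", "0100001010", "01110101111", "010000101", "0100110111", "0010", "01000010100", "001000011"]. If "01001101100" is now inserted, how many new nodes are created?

Walking "01001101100" from the root, the first 9 characters ("010011011") follow existing edges; "0" is the first miss.
Each of the 2 remaining characters creates one node.

2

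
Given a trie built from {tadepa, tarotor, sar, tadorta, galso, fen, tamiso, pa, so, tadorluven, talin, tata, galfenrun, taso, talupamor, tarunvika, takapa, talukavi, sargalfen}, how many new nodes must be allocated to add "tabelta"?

"ta" is already a path in the trie; the remaining "belta" must be added.
So 7 − 2 = 5 new nodes.

5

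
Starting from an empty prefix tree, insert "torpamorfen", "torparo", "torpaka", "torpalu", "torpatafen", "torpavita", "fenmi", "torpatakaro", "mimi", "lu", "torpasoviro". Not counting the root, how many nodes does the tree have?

For each word, the new-node count is its length minus the longest prefix already in the trie:
  "torpamorfen" → 11 new (t, o, r, p, a, m, o, r, f, e, n)
  "torparo" → prefix "torpa" already present; 2 new (r, o)
  "torpaka" → prefix "torpa" already present; 2 new (k, a)
  "torpalu" → prefix "torpa" already present; 2 new (l, u)
  "torpatafen" → prefix "torpa" already present; 5 new (t, a, f, e, n)
  "torpavita" → prefix "torpa" already present; 4 new (v, i, t, a)
  "fenmi" → 5 new (f, e, n, m, i)
  "torpatakaro" → prefix "torpata" already present; 4 new (k, a, r, o)
  "mimi" → 4 new (m, i, m, i)
  "lu" → 2 new (l, u)
  "torpasoviro" → prefix "torpa" already present; 6 new (s, o, v, i, r, o)
Total nodes = 11 + 2 + 2 + 2 + 5 + 4 + 5 + 4 + 4 + 2 + 6 = 47

47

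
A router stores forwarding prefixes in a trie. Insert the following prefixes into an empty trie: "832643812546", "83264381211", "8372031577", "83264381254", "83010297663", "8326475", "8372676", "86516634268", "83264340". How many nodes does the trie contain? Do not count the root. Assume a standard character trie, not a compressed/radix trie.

48

Count nodes per top-level branch (shared prefixes stored once):
  '8'-branch (83010297663, 83264340, 83264381211, 83264381254, 832643812546, 8326475, 8372031577, 8372676, 86516634268): 48 nodes
Sum: 48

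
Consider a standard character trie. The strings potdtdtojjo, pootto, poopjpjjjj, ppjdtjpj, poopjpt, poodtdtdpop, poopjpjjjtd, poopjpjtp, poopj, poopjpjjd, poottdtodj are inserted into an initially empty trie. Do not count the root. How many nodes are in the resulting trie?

Insert word by word; a character creates a node only if that edge doesn't already exist:
  "potdtdtojjo" → 11 new (p, o, t, d, t, d, t, o, j, j, o)
  "pootto" → prefix "po" already present; 4 new (o, t, t, o)
  "poopjpjjjj" → prefix "poo" already present; 7 new (p, j, p, j, j, j, j)
  "ppjdtjpj" → prefix "p" already present; 7 new (p, j, d, t, j, p, j)
  "poopjpt" → prefix "poopjp" already present; 1 new (t)
  "poodtdtdpop" → prefix "poo" already present; 8 new (d, t, d, t, d, p, o, p)
  "poopjpjjjtd" → prefix "poopjpjjj" already present; 2 new (t, d)
  "poopjpjtp" → prefix "poopjpj" already present; 2 new (t, p)
  "poopj" → prefix "poopj" already present; 0 new (none)
  "poopjpjjd" → prefix "poopjpjj" already present; 1 new (d)
  "poottdtodj" → prefix "poott" already present; 5 new (d, t, o, d, j)
Total nodes = 11 + 4 + 7 + 7 + 1 + 8 + 2 + 2 + 0 + 1 + 5 = 48

48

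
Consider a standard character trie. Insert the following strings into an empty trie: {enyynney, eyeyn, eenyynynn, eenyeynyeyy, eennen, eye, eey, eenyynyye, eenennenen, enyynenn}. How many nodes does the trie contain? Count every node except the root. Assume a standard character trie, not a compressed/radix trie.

Count nodes per top-level branch (shared prefixes stored once):
  'e'-branch (eenennenen, eennen, eenyeynyeyy, eenyynynn, eenyynyye, eey, enyynenn, enyynney, eye, eyeyn): 43 nodes
Sum: 43

43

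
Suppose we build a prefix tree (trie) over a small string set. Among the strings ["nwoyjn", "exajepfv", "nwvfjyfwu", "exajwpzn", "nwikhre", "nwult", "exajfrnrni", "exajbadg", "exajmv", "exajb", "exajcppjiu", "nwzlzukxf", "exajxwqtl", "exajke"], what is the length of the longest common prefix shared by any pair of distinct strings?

5

Look for the deepest trie node that still has at least two words in its subtree.
"exajb" and "exajbadg" agree on "exajb" (5 characters) before diverging; nothing deeper is shared.
Longest shared-prefix length: 5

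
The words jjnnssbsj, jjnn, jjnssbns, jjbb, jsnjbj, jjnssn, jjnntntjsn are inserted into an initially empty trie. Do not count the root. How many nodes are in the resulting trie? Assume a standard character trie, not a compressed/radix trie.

28

For each word, the new-node count is its length minus the longest prefix already in the trie:
  "jjnnssbsj" → 9 new (j, j, n, n, s, s, b, s, j)
  "jjnn" → prefix "jjnn" already present; 0 new (none)
  "jjnssbns" → prefix "jjn" already present; 5 new (s, s, b, n, s)
  "jjbb" → prefix "jj" already present; 2 new (b, b)
  "jsnjbj" → prefix "j" already present; 5 new (s, n, j, b, j)
  "jjnssn" → prefix "jjnss" already present; 1 new (n)
  "jjnntntjsn" → prefix "jjnn" already present; 6 new (t, n, t, j, s, n)
Total nodes = 9 + 0 + 5 + 2 + 5 + 1 + 6 = 28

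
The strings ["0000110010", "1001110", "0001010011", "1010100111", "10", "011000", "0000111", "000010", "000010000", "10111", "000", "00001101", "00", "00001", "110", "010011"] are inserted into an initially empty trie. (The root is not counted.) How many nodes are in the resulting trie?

51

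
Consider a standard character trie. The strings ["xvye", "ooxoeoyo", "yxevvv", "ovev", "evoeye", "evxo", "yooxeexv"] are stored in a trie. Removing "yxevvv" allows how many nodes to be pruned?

A node on "yxevvv"'s path can go only if nothing else ends at it or branches off below it.
The suffix "xevvv" (5 nodes) is used only by "yxevvv"; the node for "y" still has the child "o", so pruning stops there.
Nodes removed: 5

5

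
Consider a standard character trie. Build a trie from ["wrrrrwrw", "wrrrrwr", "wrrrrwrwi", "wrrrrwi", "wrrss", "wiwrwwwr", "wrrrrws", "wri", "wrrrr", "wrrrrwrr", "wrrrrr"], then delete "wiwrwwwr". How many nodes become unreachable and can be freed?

7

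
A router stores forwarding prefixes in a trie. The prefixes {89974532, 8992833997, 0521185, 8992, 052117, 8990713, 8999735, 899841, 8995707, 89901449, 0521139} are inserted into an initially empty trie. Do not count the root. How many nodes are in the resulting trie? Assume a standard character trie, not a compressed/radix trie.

44

For each word, the new-node count is its length minus the longest prefix already in the trie:
  "89974532" → 8 new (8, 9, 9, 7, 4, 5, 3, 2)
  "8992833997" → prefix "899" already present; 7 new (2, 8, 3, 3, 9, 9, 7)
  "0521185" → 7 new (0, 5, 2, 1, 1, 8, 5)
  "8992" → prefix "8992" already present; 0 new (none)
  "052117" → prefix "05211" already present; 1 new (7)
  "8990713" → prefix "899" already present; 4 new (0, 7, 1, 3)
  "8999735" → prefix "899" already present; 4 new (9, 7, 3, 5)
  "899841" → prefix "899" already present; 3 new (8, 4, 1)
  "8995707" → prefix "899" already present; 4 new (5, 7, 0, 7)
  "89901449" → prefix "8990" already present; 4 new (1, 4, 4, 9)
  "0521139" → prefix "05211" already present; 2 new (3, 9)
Total nodes = 8 + 7 + 7 + 0 + 1 + 4 + 4 + 3 + 4 + 4 + 2 = 44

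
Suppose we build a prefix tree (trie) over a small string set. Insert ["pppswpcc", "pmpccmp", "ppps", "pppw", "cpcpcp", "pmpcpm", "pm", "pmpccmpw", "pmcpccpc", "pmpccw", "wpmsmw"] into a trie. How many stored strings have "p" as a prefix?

9

Walk to "p"; the words in its subtree are exactly those with that prefix.
Matches: "pm", "pmcpccpc", "pmpccmp", "pmpccmpw", "pmpccw", "pmpcpm", "ppps", "pppswpcc", "pppw"
Count: 9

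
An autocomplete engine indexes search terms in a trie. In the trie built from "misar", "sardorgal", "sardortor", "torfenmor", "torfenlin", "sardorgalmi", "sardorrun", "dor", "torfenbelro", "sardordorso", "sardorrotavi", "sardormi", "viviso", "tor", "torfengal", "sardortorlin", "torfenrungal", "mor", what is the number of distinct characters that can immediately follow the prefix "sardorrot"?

Walk "sardorrot" from the root, arriving at one node.
Characters that immediately follow "sardorrot" among the stored strings: {a}.
That node has 1 child edge.

1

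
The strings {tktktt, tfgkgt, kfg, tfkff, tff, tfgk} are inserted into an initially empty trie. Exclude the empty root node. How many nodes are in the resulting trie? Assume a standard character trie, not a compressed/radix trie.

Count nodes per top-level branch (shared prefixes stored once):
  'k'-branch (kfg): 3 nodes
  't'-branch (tff, tfgk, tfgkgt, tfkff, tktktt): 15 nodes
Sum: 18

18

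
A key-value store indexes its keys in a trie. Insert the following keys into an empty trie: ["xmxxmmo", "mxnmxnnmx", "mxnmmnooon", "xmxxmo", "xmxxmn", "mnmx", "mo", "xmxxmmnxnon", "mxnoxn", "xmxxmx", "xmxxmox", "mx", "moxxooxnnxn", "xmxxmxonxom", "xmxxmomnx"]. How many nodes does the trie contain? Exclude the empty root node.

Insert word by word; a character creates a node only if that edge doesn't already exist:
  "xmxxmmo" → 7 new (x, m, x, x, m, m, o)
  "mxnmxnnmx" → 9 new (m, x, n, m, x, n, n, m, x)
  "mxnmmnooon" → prefix "mxnm" already present; 6 new (m, n, o, o, o, n)
  "xmxxmo" → prefix "xmxxm" already present; 1 new (o)
  "xmxxmn" → prefix "xmxxm" already present; 1 new (n)
  "mnmx" → prefix "m" already present; 3 new (n, m, x)
  "mo" → prefix "m" already present; 1 new (o)
  "xmxxmmnxnon" → prefix "xmxxmm" already present; 5 new (n, x, n, o, n)
  "mxnoxn" → prefix "mxn" already present; 3 new (o, x, n)
  "xmxxmx" → prefix "xmxxm" already present; 1 new (x)
  "xmxxmox" → prefix "xmxxmo" already present; 1 new (x)
  "mx" → prefix "mx" already present; 0 new (none)
  "moxxooxnnxn" → prefix "mo" already present; 9 new (x, x, o, o, x, n, n, x, n)
  "xmxxmxonxom" → prefix "xmxxmx" already present; 5 new (o, n, x, o, m)
  "xmxxmomnx" → prefix "xmxxmo" already present; 3 new (m, n, x)
Total nodes = 7 + 9 + 6 + 1 + 1 + 3 + 1 + 5 + 3 + 1 + 1 + 0 + 9 + 5 + 3 = 55

55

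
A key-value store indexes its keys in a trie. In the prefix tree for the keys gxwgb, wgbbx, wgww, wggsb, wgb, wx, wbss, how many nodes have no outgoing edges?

6

Leaves are exactly the stored words that no other stored word extends.
Those words: "gxwgb", "wbss", "wgbbx", "wggsb", "wgww", "wx"
Leaf count: 6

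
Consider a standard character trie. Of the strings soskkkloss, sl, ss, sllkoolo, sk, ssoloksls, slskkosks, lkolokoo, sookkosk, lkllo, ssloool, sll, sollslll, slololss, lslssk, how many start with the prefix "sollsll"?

Walk to "sollsll"; the words in its subtree are exactly those with that prefix.
Matches: "sollslll"
Count: 1

1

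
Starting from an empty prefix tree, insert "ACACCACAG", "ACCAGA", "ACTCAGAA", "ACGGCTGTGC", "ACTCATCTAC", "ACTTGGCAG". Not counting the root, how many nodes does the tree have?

38

Trie structure (* marks end of a word):
(root)
└─ A
   └─ C
      ├─ A
      │  └─ C
      │     └─ C
      │        └─ A
      │           └─ C
      │              └─ A
      │                 └─ G *
      ├─ C
      │  └─ A
      │     └─ G
      │        └─ A *
      ├─ G
      │  └─ G
      │     └─ C
      │        └─ T
      │           └─ G
      │              └─ T
      │                 └─ G
      │                    └─ C *
      └─ T
         ├─ C
         │  └─ A
         │     ├─ G
         │     │  └─ A
         │     │     └─ A *
         │     └─ T
         │        └─ C
         │           └─ T
         │              └─ A
         │                 └─ C *
         └─ T
            └─ G
               └─ G
                  └─ C
                     └─ A
                        └─ G *
Counting every labelled node above: 38.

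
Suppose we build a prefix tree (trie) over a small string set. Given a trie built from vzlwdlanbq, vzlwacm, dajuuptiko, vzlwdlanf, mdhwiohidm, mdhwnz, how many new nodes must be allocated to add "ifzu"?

4

Nothing in the trie begins with "i"; the whole of "ifzu" is new.
4 − 0 = 4 new nodes.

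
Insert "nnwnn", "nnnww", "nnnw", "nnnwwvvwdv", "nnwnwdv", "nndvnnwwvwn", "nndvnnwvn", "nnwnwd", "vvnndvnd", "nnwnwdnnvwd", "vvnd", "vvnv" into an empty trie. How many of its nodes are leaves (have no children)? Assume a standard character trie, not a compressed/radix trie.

A leaf is a node with no children — equivalently, the end of a word that is not a proper prefix of any other stored word.
Those words: "nndvnnwvn", "nndvnnwwvwn", "nnnwwvvwdv", "nnwnn", "nnwnwdnnvwd", "nnwnwdv", "vvnd", "vvnndvnd", "vvnv"
Leaf count: 9

9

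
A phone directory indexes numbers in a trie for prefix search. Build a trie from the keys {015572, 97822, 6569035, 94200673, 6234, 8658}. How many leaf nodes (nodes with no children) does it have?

Leaves are exactly the stored words that no other stored word extends.
Those words: "015572", "6234", "6569035", "8658", "94200673", "97822"
Leaf count: 6

6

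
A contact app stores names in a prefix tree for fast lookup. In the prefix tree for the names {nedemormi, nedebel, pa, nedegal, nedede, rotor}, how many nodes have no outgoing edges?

6

Leaves are exactly the stored words that no other stored word extends.
Those words: "nedebel", "nedede", "nedegal", "nedemormi", "pa", "rotor"
Leaf count: 6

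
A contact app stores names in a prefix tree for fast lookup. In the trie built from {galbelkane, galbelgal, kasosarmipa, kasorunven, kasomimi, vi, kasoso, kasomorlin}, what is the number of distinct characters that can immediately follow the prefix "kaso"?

The children of the "kaso" node are the distinct next characters among strings starting with "kaso".
Characters that immediately follow "kaso" among the stored strings: {m, r, s}.
That node has 3 child edges.

3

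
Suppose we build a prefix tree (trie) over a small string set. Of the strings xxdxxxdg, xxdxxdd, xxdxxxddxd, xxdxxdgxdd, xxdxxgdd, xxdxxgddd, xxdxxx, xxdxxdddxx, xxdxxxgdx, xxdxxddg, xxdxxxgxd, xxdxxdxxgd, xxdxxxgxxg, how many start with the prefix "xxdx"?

Filter for entries beginning with "xxdx":
Matches: "xxdxxdd", "xxdxxdddxx", "xxdxxddg", "xxdxxdgxdd", "xxdxxdxxgd", "xxdxxgdd", "xxdxxgddd", "xxdxxx", "xxdxxxddxd", "xxdxxxdg", "xxdxxxgdx", "xxdxxxgxd", "xxdxxxgxxg"
Count: 13

13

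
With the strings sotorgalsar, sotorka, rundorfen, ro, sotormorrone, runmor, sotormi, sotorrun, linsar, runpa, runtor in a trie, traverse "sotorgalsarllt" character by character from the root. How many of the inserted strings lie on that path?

Walk "sotorgalsarllt" from the root; an end-of-word marker is hit whenever a stored word is a prefix of "sotorgalsarllt".
Prefixes of the query that are stored words: "sotorgalsar"
Count: 1

1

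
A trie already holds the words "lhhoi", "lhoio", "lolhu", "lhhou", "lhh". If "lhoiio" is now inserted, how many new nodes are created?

Walking "lhoiio" from the root, the first 4 characters ("lhoi") follow existing edges; "i" is the first miss.
So 6 − 4 = 2 new nodes.

2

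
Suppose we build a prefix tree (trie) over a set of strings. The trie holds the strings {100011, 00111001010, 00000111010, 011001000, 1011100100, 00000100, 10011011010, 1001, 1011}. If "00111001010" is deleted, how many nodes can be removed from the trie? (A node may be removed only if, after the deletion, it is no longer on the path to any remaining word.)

A node on "00111001010"'s path can go only if nothing else ends at it or branches off below it.
The suffix "111001010" (9 nodes) is used only by "00111001010"; the node for "00" still has the child "0", so pruning stops there.
Nodes removed: 9

9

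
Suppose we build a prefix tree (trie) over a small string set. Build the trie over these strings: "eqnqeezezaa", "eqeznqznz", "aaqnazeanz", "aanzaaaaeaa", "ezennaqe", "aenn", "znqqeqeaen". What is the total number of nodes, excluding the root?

Insert word by word; a character creates a node only if that edge doesn't already exist:
  "eqnqeezezaa" → 11 new (e, q, n, q, e, e, z, e, z, a, a)
  "eqeznqznz" → prefix "eq" already present; 7 new (e, z, n, q, z, n, z)
  "aaqnazeanz" → 10 new (a, a, q, n, a, z, e, a, n, z)
  "aanzaaaaeaa" → prefix "aa" already present; 9 new (n, z, a, a, a, a, e, a, a)
  "ezennaqe" → prefix "e" already present; 7 new (z, e, n, n, a, q, e)
  "aenn" → prefix "a" already present; 3 new (e, n, n)
  "znqqeqeaen" → 10 new (z, n, q, q, e, q, e, a, e, n)
Total nodes = 11 + 7 + 10 + 9 + 7 + 3 + 10 = 57

57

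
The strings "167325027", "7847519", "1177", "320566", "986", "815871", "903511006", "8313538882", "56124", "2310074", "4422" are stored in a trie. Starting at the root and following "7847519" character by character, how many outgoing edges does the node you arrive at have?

0

The children of the "7847519" node are the distinct next characters among strings starting with "7847519".
No stored string extends past "7847519".
That node has 0 child edges.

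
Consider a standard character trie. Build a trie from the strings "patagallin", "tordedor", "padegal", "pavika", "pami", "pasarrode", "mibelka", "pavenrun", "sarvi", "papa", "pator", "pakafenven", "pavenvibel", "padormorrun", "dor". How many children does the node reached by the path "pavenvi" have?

1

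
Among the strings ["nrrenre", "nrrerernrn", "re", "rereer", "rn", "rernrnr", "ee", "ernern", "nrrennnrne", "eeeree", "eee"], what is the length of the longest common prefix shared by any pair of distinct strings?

5

The deepest shared node is where two words last agree before diverging.
e.g. "nrrennnrne" and "nrrenre" share the prefix "nrren" of length 5; no pair shares a longer one.
Longest shared-prefix length: 5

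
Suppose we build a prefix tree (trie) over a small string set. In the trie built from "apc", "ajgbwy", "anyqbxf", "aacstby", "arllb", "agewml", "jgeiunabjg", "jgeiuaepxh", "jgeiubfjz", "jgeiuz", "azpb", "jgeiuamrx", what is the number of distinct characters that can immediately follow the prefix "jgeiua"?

2

The children of the "jgeiua" node are the distinct next characters among strings starting with "jgeiua".
Distinct next characters after "jgeiua": e, m.
That node has 2 child edges.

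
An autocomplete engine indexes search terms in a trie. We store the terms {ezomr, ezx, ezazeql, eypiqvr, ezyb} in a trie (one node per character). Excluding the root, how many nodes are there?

For each word, the new-node count is its length minus the longest prefix already in the trie:
  "ezomr" → 5 new (e, z, o, m, r)
  "ezx" → prefix "ez" already present; 1 new (x)
  "ezazeql" → prefix "ez" already present; 5 new (a, z, e, q, l)
  "eypiqvr" → prefix "e" already present; 6 new (y, p, i, q, v, r)
  "ezyb" → prefix "ez" already present; 2 new (y, b)
Total nodes = 5 + 1 + 5 + 6 + 2 = 19

19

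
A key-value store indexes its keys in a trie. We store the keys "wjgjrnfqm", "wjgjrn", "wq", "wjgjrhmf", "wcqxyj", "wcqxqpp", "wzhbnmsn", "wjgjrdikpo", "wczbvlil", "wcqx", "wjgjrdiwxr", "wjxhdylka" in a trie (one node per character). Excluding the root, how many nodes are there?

49

Trace insertions, counting only characters that open a new branch:
  "wjgjrnfqm" → 9 new (w, j, g, j, r, n, f, q, m)
  "wjgjrn" → prefix "wjgjrn" already present; 0 new (none)
  "wq" → prefix "w" already present; 1 new (q)
  "wjgjrhmf" → prefix "wjgjr" already present; 3 new (h, m, f)
  "wcqxyj" → prefix "w" already present; 5 new (c, q, x, y, j)
  "wcqxqpp" → prefix "wcqx" already present; 3 new (q, p, p)
  "wzhbnmsn" → prefix "w" already present; 7 new (z, h, b, n, m, s, n)
  "wjgjrdikpo" → prefix "wjgjr" already present; 5 new (d, i, k, p, o)
  "wczbvlil" → prefix "wc" already present; 6 new (z, b, v, l, i, l)
  "wcqx" → prefix "wcqx" already present; 0 new (none)
  "wjgjrdiwxr" → prefix "wjgjrdi" already present; 3 new (w, x, r)
  "wjxhdylka" → prefix "wj" already present; 7 new (x, h, d, y, l, k, a)
Total nodes = 9 + 0 + 1 + 3 + 5 + 3 + 7 + 5 + 6 + 0 + 3 + 7 = 49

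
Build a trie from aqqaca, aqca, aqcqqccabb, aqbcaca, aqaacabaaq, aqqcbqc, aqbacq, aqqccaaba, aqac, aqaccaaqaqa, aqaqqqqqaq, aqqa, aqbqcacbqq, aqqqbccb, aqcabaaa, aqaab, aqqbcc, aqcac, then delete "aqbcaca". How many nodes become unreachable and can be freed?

After clearing the end-marker at "aqbcaca", prune upward until reaching a node still needed by another word.
The suffix "caca" (4 nodes) is used only by "aqbcaca"; the node for "aqb" still has the child "a", so pruning stops there.
Nodes removed: 4

4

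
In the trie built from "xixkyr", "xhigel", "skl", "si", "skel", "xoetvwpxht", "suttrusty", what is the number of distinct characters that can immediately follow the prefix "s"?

3

The children of the "s" node are the distinct next characters among strings starting with "s".
Distinct next characters after "s": i, k, u.
That node has 3 child edges.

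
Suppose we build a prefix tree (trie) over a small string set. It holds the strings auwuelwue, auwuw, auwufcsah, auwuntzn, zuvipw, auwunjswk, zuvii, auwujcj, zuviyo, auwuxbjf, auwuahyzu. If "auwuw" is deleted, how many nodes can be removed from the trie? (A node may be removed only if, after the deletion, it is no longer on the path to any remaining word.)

1

A node on "auwuw"'s path can go only if nothing else ends at it or branches off below it.
The suffix "w" (1 node) is used only by "auwuw"; the node for "auwu" still has the child "e", so pruning stops there.
Nodes removed: 1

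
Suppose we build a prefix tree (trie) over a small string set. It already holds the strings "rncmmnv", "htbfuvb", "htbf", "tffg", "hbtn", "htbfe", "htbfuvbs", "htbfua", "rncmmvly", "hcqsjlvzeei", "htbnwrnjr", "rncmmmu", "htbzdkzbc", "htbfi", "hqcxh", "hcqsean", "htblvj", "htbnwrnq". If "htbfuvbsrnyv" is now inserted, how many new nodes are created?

The longest prefix of "htbfuvbsrnyv" already in the trie is "htbfuvbs" (length 8).
So 12 − 8 = 4 new nodes.

4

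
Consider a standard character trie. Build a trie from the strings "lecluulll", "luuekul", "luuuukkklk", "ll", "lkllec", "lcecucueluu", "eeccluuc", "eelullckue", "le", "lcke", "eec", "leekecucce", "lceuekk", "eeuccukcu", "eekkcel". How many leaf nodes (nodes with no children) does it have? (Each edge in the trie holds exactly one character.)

A leaf is a node with no children — equivalently, the end of a word that is not a proper prefix of any other stored word.
Those words: "eeccluuc", "eekkcel", "eelullckue", "eeuccukcu", "lcecucueluu", "lceuekk", "lcke", "lecluulll", "leekecucce", "lkllec", "ll", "luuekul", "luuuukkklk"
Leaf count: 13

13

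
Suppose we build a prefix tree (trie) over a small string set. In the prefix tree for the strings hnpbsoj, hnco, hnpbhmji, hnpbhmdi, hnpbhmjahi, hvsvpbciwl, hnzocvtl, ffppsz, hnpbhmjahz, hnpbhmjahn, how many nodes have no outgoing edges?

10

A leaf is a node with no children — equivalently, the end of a word that is not a proper prefix of any other stored word.
Those words: "ffppsz", "hnco", "hnpbhmdi", "hnpbhmjahi", "hnpbhmjahn", "hnpbhmjahz", "hnpbhmji", "hnpbsoj", "hnzocvtl", "hvsvpbciwl"
Leaf count: 10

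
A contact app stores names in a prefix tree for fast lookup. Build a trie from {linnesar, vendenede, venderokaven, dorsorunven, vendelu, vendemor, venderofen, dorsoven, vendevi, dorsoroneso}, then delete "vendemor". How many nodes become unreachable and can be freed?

Walk "vendemor" from the leaf back toward the root, removing each node that no remaining word uses.
The suffix "mor" (3 nodes) is used only by "vendemor"; the node for "vende" still has the child "n", so pruning stops there.
Nodes removed: 3

3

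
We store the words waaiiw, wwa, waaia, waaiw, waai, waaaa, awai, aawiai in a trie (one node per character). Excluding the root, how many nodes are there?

Insert word by word; a character creates a node only if that edge doesn't already exist:
  "waaiiw" → 6 new (w, a, a, i, i, w)
  "wwa" → prefix "w" already present; 2 new (w, a)
  "waaia" → prefix "waai" already present; 1 new (a)
  "waaiw" → prefix "waai" already present; 1 new (w)
  "waai" → prefix "waai" already present; 0 new (none)
  "waaaa" → prefix "waa" already present; 2 new (a, a)
  "awai" → 4 new (a, w, a, i)
  "aawiai" → prefix "a" already present; 5 new (a, w, i, a, i)
Total nodes = 6 + 2 + 1 + 1 + 0 + 2 + 4 + 5 = 21

21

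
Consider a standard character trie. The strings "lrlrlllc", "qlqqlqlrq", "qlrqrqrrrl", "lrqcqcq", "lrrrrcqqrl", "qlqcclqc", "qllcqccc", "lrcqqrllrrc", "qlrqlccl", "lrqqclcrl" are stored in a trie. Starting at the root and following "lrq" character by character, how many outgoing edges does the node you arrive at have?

Walk "lrq" from the root, arriving at one node.
Characters that immediately follow "lrq" among the stored strings: {c, q}.
That node has 2 child edges.

2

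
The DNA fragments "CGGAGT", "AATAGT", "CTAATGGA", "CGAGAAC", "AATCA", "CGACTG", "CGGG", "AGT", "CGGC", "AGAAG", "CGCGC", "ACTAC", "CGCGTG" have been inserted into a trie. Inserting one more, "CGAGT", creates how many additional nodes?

1

The longest prefix of "CGAGT" already in the trie is "CGAG" (length 4).
New nodes needed: |"CGAGT"| − 4 = 5 − 4 = 1.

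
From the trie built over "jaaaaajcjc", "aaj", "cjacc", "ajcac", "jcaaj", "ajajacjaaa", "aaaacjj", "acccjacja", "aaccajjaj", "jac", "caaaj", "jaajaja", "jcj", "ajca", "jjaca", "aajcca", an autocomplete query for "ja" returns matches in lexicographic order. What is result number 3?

Words with prefix "ja", in lexicographic order: "jaaaaajcjc", "jaajaja", "jac"
Position 3: jac

jac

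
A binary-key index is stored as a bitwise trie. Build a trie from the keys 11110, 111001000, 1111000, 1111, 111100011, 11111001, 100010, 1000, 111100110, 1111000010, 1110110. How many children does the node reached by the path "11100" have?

1

Walk "11100" from the root, arriving at one node.
Distinct next characters after "11100": 1.
That node has 1 child edge.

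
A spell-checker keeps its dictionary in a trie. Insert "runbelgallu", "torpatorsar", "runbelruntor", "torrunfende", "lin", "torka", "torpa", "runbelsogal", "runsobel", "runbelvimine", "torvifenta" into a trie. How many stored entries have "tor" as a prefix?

Filter for entries beginning with "tor":
Words under "tor": torka, torpa, torpatorsar, torrunfende, torvifenta
Count: 5

5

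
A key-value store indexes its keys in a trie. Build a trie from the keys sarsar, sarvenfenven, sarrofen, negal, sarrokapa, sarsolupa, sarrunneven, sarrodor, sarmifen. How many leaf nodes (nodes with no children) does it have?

A leaf is a node with no children — equivalently, the end of a word that is not a proper prefix of any other stored word.
Those words: "negal", "sarmifen", "sarrodor", "sarrofen", "sarrokapa", "sarrunneven", "sarsar", "sarsolupa", "sarvenfenven"
Leaf count: 9

9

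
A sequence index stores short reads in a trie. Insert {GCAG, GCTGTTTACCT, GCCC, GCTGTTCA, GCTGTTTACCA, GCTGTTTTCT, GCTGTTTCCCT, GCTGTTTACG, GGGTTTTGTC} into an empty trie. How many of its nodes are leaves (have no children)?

9

A leaf is a node with no children — equivalently, the end of a word that is not a proper prefix of any other stored word.
Those words: "GCAG", "GCCC", "GCTGTTCA", "GCTGTTTACCA", "GCTGTTTACCT", "GCTGTTTACG", "GCTGTTTCCCT", "GCTGTTTTCT", "GGGTTTTGTC"
Leaf count: 9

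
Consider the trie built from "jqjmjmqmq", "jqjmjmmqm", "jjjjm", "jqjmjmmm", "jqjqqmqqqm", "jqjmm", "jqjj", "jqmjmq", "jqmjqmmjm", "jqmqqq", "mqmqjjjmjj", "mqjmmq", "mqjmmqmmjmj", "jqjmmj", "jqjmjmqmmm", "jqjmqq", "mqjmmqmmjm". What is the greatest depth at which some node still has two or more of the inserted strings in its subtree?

The deepest shared node is where two words last agree before diverging.
e.g. "mqjmmqmmjm" and "mqjmmqmmjmj" share the prefix "mqjmmqmmjm" of length 10; no pair shares a longer one.
Longest shared-prefix length: 10

10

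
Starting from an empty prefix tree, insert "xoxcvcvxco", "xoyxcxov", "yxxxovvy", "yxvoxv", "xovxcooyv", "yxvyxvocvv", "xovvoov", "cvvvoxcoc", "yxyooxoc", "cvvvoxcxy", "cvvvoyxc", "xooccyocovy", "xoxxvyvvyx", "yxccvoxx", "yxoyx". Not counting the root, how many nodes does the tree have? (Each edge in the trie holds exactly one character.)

Insert word by word; a character creates a node only if that edge doesn't already exist:
  "xoxcvcvxco" → 10 new (x, o, x, c, v, c, v, x, c, o)
  "xoyxcxov" → prefix "xo" already present; 6 new (y, x, c, x, o, v)
  "yxxxovvy" → 8 new (y, x, x, x, o, v, v, y)
  "yxvoxv" → prefix "yx" already present; 4 new (v, o, x, v)
  "xovxcooyv" → prefix "xo" already present; 7 new (v, x, c, o, o, y, v)
  "yxvyxvocvv" → prefix "yxv" already present; 7 new (y, x, v, o, c, v, v)
  "xovvoov" → prefix "xov" already present; 4 new (v, o, o, v)
  "cvvvoxcoc" → 9 new (c, v, v, v, o, x, c, o, c)
  "yxyooxoc" → prefix "yx" already present; 6 new (y, o, o, x, o, c)
  "cvvvoxcxy" → prefix "cvvvoxc" already present; 2 new (x, y)
  "cvvvoyxc" → prefix "cvvvo" already present; 3 new (y, x, c)
  "xooccyocovy" → prefix "xo" already present; 9 new (o, c, c, y, o, c, o, v, y)
  "xoxxvyvvyx" → prefix "xox" already present; 7 new (x, v, y, v, v, y, x)
  "yxccvoxx" → prefix "yx" already present; 6 new (c, c, v, o, x, x)
  "yxoyx" → prefix "yx" already present; 3 new (o, y, x)
Total nodes = 10 + 6 + 8 + 4 + 7 + 7 + 4 + 9 + 6 + 2 + 3 + 9 + 7 + 6 + 3 = 91

91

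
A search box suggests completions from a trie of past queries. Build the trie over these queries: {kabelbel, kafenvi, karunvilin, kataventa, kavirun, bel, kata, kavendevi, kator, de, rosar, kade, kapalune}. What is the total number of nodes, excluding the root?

Trace insertions, counting only characters that open a new branch:
  "kabelbel" → 8 new (k, a, b, e, l, b, e, l)
  "kafenvi" → prefix "ka" already present; 5 new (f, e, n, v, i)
  "karunvilin" → prefix "ka" already present; 8 new (r, u, n, v, i, l, i, n)
  "kataventa" → prefix "ka" already present; 7 new (t, a, v, e, n, t, a)
  "kavirun" → prefix "ka" already present; 5 new (v, i, r, u, n)
  "bel" → 3 new (b, e, l)
  "kata" → prefix "kata" already present; 0 new (none)
  "kavendevi" → prefix "kav" already present; 6 new (e, n, d, e, v, i)
  "kator" → prefix "kat" already present; 2 new (o, r)
  "de" → 2 new (d, e)
  "rosar" → 5 new (r, o, s, a, r)
  "kade" → prefix "ka" already present; 2 new (d, e)
  "kapalune" → prefix "ka" already present; 6 new (p, a, l, u, n, e)
Total nodes = 8 + 5 + 8 + 7 + 5 + 3 + 0 + 6 + 2 + 2 + 5 + 2 + 6 = 59

59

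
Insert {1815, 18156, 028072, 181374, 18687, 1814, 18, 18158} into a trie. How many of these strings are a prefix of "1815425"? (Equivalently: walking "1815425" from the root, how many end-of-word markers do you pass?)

Traverse "1815425" character by character; count nodes along the way that are marked as word ends.
Prefixes of the query that are stored words: "18", "1815"
Count: 2

2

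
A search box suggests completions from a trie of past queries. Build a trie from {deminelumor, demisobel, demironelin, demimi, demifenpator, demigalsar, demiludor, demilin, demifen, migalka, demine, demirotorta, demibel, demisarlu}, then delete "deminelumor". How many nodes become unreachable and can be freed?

5

After clearing the end-marker at "deminelumor", prune upward until reaching a node still needed by another word.
The suffix "lumor" (5 nodes) is used only by "deminelumor"; "demine" is itself a stored word, so pruning stops there.
Nodes removed: 5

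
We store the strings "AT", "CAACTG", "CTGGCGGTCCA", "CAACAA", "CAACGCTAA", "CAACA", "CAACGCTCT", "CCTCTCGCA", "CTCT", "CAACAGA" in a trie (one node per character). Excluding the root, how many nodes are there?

39

Insert word by word; a character creates a node only if that edge doesn't already exist:
  "AT" → 2 new (A, T)
  "CAACTG" → 6 new (C, A, A, C, T, G)
  "CTGGCGGTCCA" → prefix "C" already present; 10 new (T, G, G, C, G, G, T, C, C, A)
  "CAACAA" → prefix "CAAC" already present; 2 new (A, A)
  "CAACGCTAA" → prefix "CAAC" already present; 5 new (G, C, T, A, A)
  "CAACA" → prefix "CAACA" already present; 0 new (none)
  "CAACGCTCT" → prefix "CAACGCT" already present; 2 new (C, T)
  "CCTCTCGCA" → prefix "C" already present; 8 new (C, T, C, T, C, G, C, A)
  "CTCT" → prefix "CT" already present; 2 new (C, T)
  "CAACAGA" → prefix "CAACA" already present; 2 new (G, A)
Total nodes = 2 + 6 + 10 + 2 + 5 + 0 + 2 + 8 + 2 + 2 = 39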